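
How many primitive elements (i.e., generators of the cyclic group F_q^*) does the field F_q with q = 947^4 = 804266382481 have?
There are φ(804266382480) = 188026675200 primitive elements

F_q^* is cyclic of order q - 1 = 804266382480. A cyclic group of order m has exactly φ(m) generators. Here m = 804266382480 = 2^4 · 3 · 5 · 11 · 43 · 79 · 89681, so the number of primitive elements is φ(804266382480) = 188026675200.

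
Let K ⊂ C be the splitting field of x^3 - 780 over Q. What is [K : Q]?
[K : Q] = 6

The roots of x^3 - 780 are ∛780, ω∛780, ω^2∛780 where ω = e^(2πi/3) is a primitive cube root of unity, so K = Q(∛780, ω). Now [Q(∛780):Q] = 3 (since 780 is not a perfect cube, x^3 - 780 is irreducible) and [Q(ω):Q] = 2. Both 2 and 3 divide [K:Q], and [K:Q] ≤ 3·2 = 6, so [K:Q] = 6. (Equivalently: Q(∛780) ⊂ R but ω ∉ R, so [K : Q(∛780)] = 2.)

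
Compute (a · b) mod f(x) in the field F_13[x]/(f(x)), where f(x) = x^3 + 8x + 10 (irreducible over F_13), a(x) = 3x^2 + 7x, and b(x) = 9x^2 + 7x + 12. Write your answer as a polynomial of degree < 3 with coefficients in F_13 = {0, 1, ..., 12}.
a · b ≡ 12x^2 + 5 (mod f(x))

Multiply in F_13[x]: a(x)·b(x) = (3x^2 + 7x)·(9x^2 + 7x + 12) = x^4 + 6x^3 + 7x^2 + 6x. This has degree ≥ 3, so divide by f(x) over F_13: x^4 + 6x^3 + 7x^2 + 6x = (x + 6)·(x^3 + 8x + 10) + (12x^2 + 5). Hence a·b ≡ 12x^2 + 5 (mod f). (F_13[x]/(f) is a field with 13^3 = 2197 elements since f is irreducible of degree 3.)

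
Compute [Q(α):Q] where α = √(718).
[Q(α):Q] = 2

[Q(α):Q] equals the degree of the minimal polynomial of α. Here α^2 = 718 and x^2 - 718 is irreducible (d = 718 is squarefree, ≠ 1, hence not a square), so deg(m_α) = 2. Thus [Q(α):Q] = 2.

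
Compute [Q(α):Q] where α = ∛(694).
[Q(α):Q] = 3

The minimal polynomial of α is x^3 - 694, irreducible over Q since 694 is not a perfect cube (so x^3 - 694 has no rational root). Hence [Q(α):Q] = deg(m_α) = 3.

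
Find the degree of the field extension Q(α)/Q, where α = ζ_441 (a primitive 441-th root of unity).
[Q(α):Q] = 252

The minimal polynomial of ζ_441 over Q is the 441-th cyclotomic polynomial Φ_441(x), which is irreducible over Q and has degree φ(441) = 252. Hence [Q(α):Q] = φ(441) = 252.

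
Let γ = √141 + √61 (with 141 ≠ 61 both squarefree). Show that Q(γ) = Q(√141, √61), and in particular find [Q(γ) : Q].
[Q(γ) : Q] = 4 (equivalently, Q(γ) = Q(√141, √61))

Obviously Q(γ) ⊆ Q(√141, √61), and [Q(√141, √61):Q] = 4 (since 141, 61 are distinct squarefree integers > 1 with 8601 not a perfect square). To show equality we compute the minimal polynomial of γ. From γ = √141 + √61: γ^2 = 141 + 2√(8601) + 61 = 202 + 2√(8601), so γ^2 - 202 = 2√(8601); squaring, (γ^2 - 202)^2 = 4·8601, i.e. γ^4 - 404γ^2 + 40804 - 34404 = 0, i.e. γ^4 - 404γ^2 + 6400 = 0. So γ is a root of x^4 - 404x^2 + 6400. This polynomial is irreducible over Q: it has no rational root (each ±√141 ± √61 is irrational), and any factorization into two quadratics over Q would force √(8601) ∈ Q (pairing opposite roots) or √141, √61 ∈ Q (other pairings), all impossible. Hence [Q(γ):Q] = 4 = [Q(√141, √61):Q], so Q(γ) = Q(√141, √61).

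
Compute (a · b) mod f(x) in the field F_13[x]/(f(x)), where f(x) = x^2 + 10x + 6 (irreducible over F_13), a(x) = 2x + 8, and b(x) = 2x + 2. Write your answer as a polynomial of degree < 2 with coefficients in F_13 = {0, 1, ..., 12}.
a · b ≡ 6x + 5 (mod f(x))

Multiply in F_13[x]: a(x)·b(x) = (2x + 8)·(2x + 2) = 4x^2 + 7x + 3. This has degree ≥ 2, so divide by f(x) over F_13: 4x^2 + 7x + 3 = (4)·(x^2 + 10x + 6) + (6x + 5). Hence a·b ≡ 6x + 5 (mod f). (F_13[x]/(f) is a field with 13^2 = 169 elements since f is irreducible of degree 2.)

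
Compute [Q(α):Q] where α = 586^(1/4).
[Q(α):Q] = 4

α is a root of x^4 - 586. By Eisenstein's criterion at the prime p = 2 (which divides the constant term 586 but p^2 = 4 does not, since 586 is squarefree), x^4 - 586 is irreducible over Q. Hence [Q(α):Q] = 4.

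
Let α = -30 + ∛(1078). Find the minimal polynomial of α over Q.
m_α(x) = x^3 + 90x^2 + 2700x + 25922

Set β = α + 30 = ∛(1078), so β^3 = 1078. Then (α + 30)^3 - 1078 = 0, i.e. α is a root of g(x) = (x + 30)^3 - 1078 = x^3 + 90x^2 + 2700x + 25922. Since g(x) = h(x + 30) where h(x) = x^3 - 1078, and h is irreducible over Q (because 1078 is not a perfect cube, so h has no rational root, and a monic cubic with no rational root is irreducible), g is also irreducible (irreducibility is preserved under the substitution x → x + 30). Hence m_α(x) = x^3 + 90x^2 + 2700x + 25922.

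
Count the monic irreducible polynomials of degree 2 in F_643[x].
There are 206403 monic irreducible polynomials of degree 2 over F_643

Each element of F_{643^2} that lies in no proper subfield is a root of exactly one monic irreducible of degree 2 over F_643, and each such polynomial has 2 distinct roots in F_{643^2}. By Möbius inversion the count is N_643(2) = (1/2) Σ_{d|2} μ(2/d) · 643^d = (1/2)(μ(2)·643^1 + μ(1)·643^2) = 412806/2 = 206403.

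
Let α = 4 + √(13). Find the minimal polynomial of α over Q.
m_α(x) = x^2 - 8x + 3

From α - 4 = √(13), squaring gives (α - 4)^2 = 13, i.e. α^2 - 8α + 16 = 13, so α^2 - 8α + 3 = 0. The discriminant of x^2 - 8x + 3 is (-8)^2 - 4·(3) = 64 - 12 = 52, and 4·(13) is not a perfect square in Q since 13 is squarefree and ≠ 1. Hence x^2 - 8x + 3 is irreducible over Q and is the minimal polynomial of α.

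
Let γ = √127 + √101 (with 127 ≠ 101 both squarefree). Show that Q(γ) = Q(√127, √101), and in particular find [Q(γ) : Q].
[Q(γ) : Q] = 4 (equivalently, Q(γ) = Q(√127, √101))

Obviously Q(γ) ⊆ Q(√127, √101), and [Q(√127, √101):Q] = 4 (since 127, 101 are distinct squarefree integers > 1 with 12827 not a perfect square). To show equality we compute the minimal polynomial of γ. From γ = √127 + √101: γ^2 = 127 + 2√(12827) + 101 = 228 + 2√(12827), so γ^2 - 228 = 2√(12827); squaring, (γ^2 - 228)^2 = 4·12827, i.e. γ^4 - 456γ^2 + 51984 - 51308 = 0, i.e. γ^4 - 456γ^2 + 676 = 0. So γ is a root of x^4 - 456x^2 + 676. This polynomial is irreducible over Q: it has no rational root (each ±√127 ± √101 is irrational), and any factorization into two quadratics over Q would force √(12827) ∈ Q (pairing opposite roots) or √127, √101 ∈ Q (other pairings), all impossible. Hence [Q(γ):Q] = 4 = [Q(√127, √101):Q], so Q(γ) = Q(√127, √101).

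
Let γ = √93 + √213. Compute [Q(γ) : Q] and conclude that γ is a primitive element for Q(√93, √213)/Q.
[Q(γ) : Q] = 4 (equivalently, Q(γ) = Q(√93, √213))

Obviously Q(γ) ⊆ Q(√93, √213), and [Q(√93, √213):Q] = 4 (since 93, 213 are distinct squarefree integers > 1 with 19809 not a perfect square). To show equality we compute the minimal polynomial of γ. From γ = √93 + √213: γ^2 = 93 + 2√(19809) + 213 = 306 + 2√(19809), so γ^2 - 306 = 2√(19809); squaring, (γ^2 - 306)^2 = 4·19809, i.e. γ^4 - 612γ^2 + 93636 - 79236 = 0, i.e. γ^4 - 612γ^2 + 14400 = 0. So γ is a root of x^4 - 612x^2 + 14400. This polynomial is irreducible over Q: it has no rational root (each ±√93 ± √213 is irrational), and any factorization into two quadratics over Q would force √(19809) ∈ Q (pairing opposite roots) or √93, √213 ∈ Q (other pairings), all impossible. Hence [Q(γ):Q] = 4 = [Q(√93, √213):Q], so Q(γ) = Q(√93, √213).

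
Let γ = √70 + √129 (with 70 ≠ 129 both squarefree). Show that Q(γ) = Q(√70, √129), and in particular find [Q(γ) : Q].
[Q(γ) : Q] = 4 (equivalently, Q(γ) = Q(√70, √129))

Obviously Q(γ) ⊆ Q(√70, √129), and [Q(√70, √129):Q] = 4 (since 70, 129 are distinct squarefree integers > 1 with 9030 not a perfect square). To show equality we compute the minimal polynomial of γ. From γ = √70 + √129: γ^2 = 70 + 2√(9030) + 129 = 199 + 2√(9030), so γ^2 - 199 = 2√(9030); squaring, (γ^2 - 199)^2 = 4·9030, i.e. γ^4 - 398γ^2 + 39601 - 36120 = 0, i.e. γ^4 - 398γ^2 + 3481 = 0. So γ is a root of x^4 - 398x^2 + 3481. This polynomial is irreducible over Q: it has no rational root (each ±√70 ± √129 is irrational), and any factorization into two quadratics over Q would force √(9030) ∈ Q (pairing opposite roots) or √70, √129 ∈ Q (other pairings), all impossible. Hence [Q(γ):Q] = 4 = [Q(√70, √129):Q], so Q(γ) = Q(√70, √129).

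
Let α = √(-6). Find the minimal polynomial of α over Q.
m_α(x) = x^2 + 6

α satisfies α^2 + 6 = 0, so x^2 + 6 annihilates α. Since d = -6 is squarefree and ≠ 1, it is not a perfect square in Q, so x^2 + 6 has no rational root and is therefore irreducible over Q (a degree-2 polynomial over a field is irreducible iff it has no root). Hence m_α(x) = x^2 + 6.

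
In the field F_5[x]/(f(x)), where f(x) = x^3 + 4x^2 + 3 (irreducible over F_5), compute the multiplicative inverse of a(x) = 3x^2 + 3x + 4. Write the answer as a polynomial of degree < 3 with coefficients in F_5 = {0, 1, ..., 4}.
a(x)^(-1) ≡ x^2 + 3x + 4 (mod f(x))

Since f is irreducible over F_5, F_5[x]/(f) is a field and a(x) ≠ 0 has an inverse. Apply the extended Euclidean algorithm to f(x) and a(x) in F_5[x]: f(x) = (2x + 1)·a(x) + (4x + 4);  a(x) = (2x)·(4x + 4) + (4). The last nonzero remainder is the constant 4 = gcd(f, a) in F_5. Back-substituting through the division chain expresses 4 = s(x)·a(x) + t(x)·f(x) with s(x) ≡ 4x^2 + 2x + 1 (mod f), so (4x^2 + 2x + 1)·a(x) ≡ 4 (mod f). Multiplying by 4^(-1) ≡ 4 in F_5 gives a(x)^(-1) ≡ 4·(4x^2 + 2x + 1) ≡ x^2 + 3x + 4 (mod f). Check: (3x^2 + 3x + 4)·(x^2 + 3x + 4) = 3x^4 + 2x^3 + 4x + 1 ≡ 1 (mod x^3 + 4x^2 + 3).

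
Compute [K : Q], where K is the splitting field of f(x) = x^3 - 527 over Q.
[K : Q] = 6

The roots of x^3 - 527 are ∛527, ω∛527, ω^2∛527 where ω = e^(2πi/3) is a primitive cube root of unity, so K = Q(∛527, ω). Now [Q(∛527):Q] = 3 (since 527 is not a perfect cube, x^3 - 527 is irreducible) and [Q(ω):Q] = 2. Both 2 and 3 divide [K:Q], and [K:Q] ≤ 3·2 = 6, so [K:Q] = 6. (Equivalently: Q(∛527) ⊂ R but ω ∉ R, so [K : Q(∛527)] = 2.)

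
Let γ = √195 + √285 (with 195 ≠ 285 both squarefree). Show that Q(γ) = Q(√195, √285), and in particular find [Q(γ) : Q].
[Q(γ) : Q] = 4 (equivalently, Q(γ) = Q(√195, √285))

Obviously Q(γ) ⊆ Q(√195, √285), and [Q(√195, √285):Q] = 4 (since 195, 285 are distinct squarefree integers > 1 with 55575 not a perfect square). To show equality we compute the minimal polynomial of γ. From γ = √195 + √285: γ^2 = 195 + 2√(55575) + 285 = 480 + 2√(55575), so γ^2 - 480 = 2√(55575); squaring, (γ^2 - 480)^2 = 4·55575, i.e. γ^4 - 960γ^2 + 230400 - 222300 = 0, i.e. γ^4 - 960γ^2 + 8100 = 0. So γ is a root of x^4 - 960x^2 + 8100. This polynomial is irreducible over Q: it has no rational root (each ±√195 ± √285 is irrational), and any factorization into two quadratics over Q would force √(55575) ∈ Q (pairing opposite roots) or √195, √285 ∈ Q (other pairings), all impossible. Hence [Q(γ):Q] = 4 = [Q(√195, √285):Q], so Q(γ) = Q(√195, √285).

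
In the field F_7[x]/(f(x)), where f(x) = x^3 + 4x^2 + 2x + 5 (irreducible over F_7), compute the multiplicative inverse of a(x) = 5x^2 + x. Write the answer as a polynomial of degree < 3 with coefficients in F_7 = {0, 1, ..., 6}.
a(x)^(-1) ≡ 5x^2 + 3x (mod f(x))

Since f is irreducible over F_7, F_7[x]/(f) is a field and a(x) ≠ 0 has an inverse. Apply the extended Euclidean algorithm to f(x) and a(x) in F_7[x]: f(x) = (3x + 3)·a(x) + (6x + 5);  a(x) = (2x + 2)·(6x + 5) + (4). The last nonzero remainder is the constant 4 = gcd(f, a) in F_7. Back-substituting through the division chain expresses 4 = s(x)·a(x) + t(x)·f(x) with s(x) ≡ 6x^2 + 5x (mod f), so (6x^2 + 5x)·a(x) ≡ 4 (mod f). Multiplying by 4^(-1) ≡ 2 in F_7 gives a(x)^(-1) ≡ 2·(6x^2 + 5x) ≡ 5x^2 + 3x (mod f). Check: (5x^2 + x)·(5x^2 + 3x) = 4x^4 + 6x^3 + 3x^2 ≡ 1 (mod x^3 + 4x^2 + 2x + 5).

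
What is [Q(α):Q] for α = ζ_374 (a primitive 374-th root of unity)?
[Q(α):Q] = 160

The minimal polynomial of ζ_374 over Q is the 374-th cyclotomic polynomial Φ_374(x), which is irreducible over Q and has degree φ(374) = 160. Hence [Q(α):Q] = φ(374) = 160.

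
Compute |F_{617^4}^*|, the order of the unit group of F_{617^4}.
|F_{617^4}^*| = 144924114720

F_{617^4} has 617^4 = 144924114721 elements; its multiplicative group consists of all nonzero elements, so |F_{617^4}^*| = 144924114721 - 1 = 144924114720. (It is cyclic since any finite subgroup of the multiplicative group of a field is cyclic.)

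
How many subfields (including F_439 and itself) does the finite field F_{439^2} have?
F_{439^2} has 2 subfields

The subfields of F_{p^n} are exactly the fields F_{p^d} for d | n (each is the fixed field of the unique index-d subgroup of Gal(F_{p^n}/F_p) ≅ Z/nZ). The divisors of n = 2 are {1, 2}, giving 2 subfields: F_{439^1}, F_{439^2}.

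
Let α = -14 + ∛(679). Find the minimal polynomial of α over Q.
m_α(x) = x^3 + 42x^2 + 588x + 2065

Set β = α + 14 = ∛(679), so β^3 = 679. Then (α + 14)^3 - 679 = 0, i.e. α is a root of g(x) = (x + 14)^3 - 679 = x^3 + 42x^2 + 588x + 2065. Since g(x) = h(x + 14) where h(x) = x^3 - 679, and h is irreducible over Q (because 679 is not a perfect cube, so h has no rational root, and a monic cubic with no rational root is irreducible), g is also irreducible (irreducibility is preserved under the substitution x → x + 14). Hence m_α(x) = x^3 + 42x^2 + 588x + 2065.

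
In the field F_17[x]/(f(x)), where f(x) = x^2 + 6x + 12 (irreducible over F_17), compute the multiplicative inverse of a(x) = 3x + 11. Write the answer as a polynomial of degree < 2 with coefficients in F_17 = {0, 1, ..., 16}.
a(x)^(-1) ≡ x + 8 (mod f(x))

Since f is irreducible over F_17, F_17[x]/(f) is a field and a(x) ≠ 0 has an inverse. Apply the extended Euclidean algorithm to f(x) and a(x) in F_17[x]: f(x) = (6x + 14)·a(x) + (11). The last nonzero remainder is the constant 11 = gcd(f, a) in F_17. Back-substituting through the division chain expresses 11 = s(x)·a(x) + t(x)·f(x) with s(x) ≡ 11x + 3 (mod f), so (11x + 3)·a(x) ≡ 11 (mod f). Multiplying by 11^(-1) ≡ 14 in F_17 gives a(x)^(-1) ≡ 14·(11x + 3) ≡ x + 8 (mod f). Check: (3x + 11)·(x + 8) = 3x^2 + x + 3 ≡ 1 (mod x^2 + 6x + 12).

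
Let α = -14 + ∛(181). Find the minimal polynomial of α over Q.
m_α(x) = x^3 + 42x^2 + 588x + 2563

Set β = α + 14 = ∛(181), so β^3 = 181. Then (α + 14)^3 - 181 = 0, i.e. α is a root of g(x) = (x + 14)^3 - 181 = x^3 + 42x^2 + 588x + 2563. Since g(x) = h(x + 14) where h(x) = x^3 - 181, and h is irreducible over Q (because 181 is not a perfect cube, so h has no rational root, and a monic cubic with no rational root is irreducible), g is also irreducible (irreducibility is preserved under the substitution x → x + 14). Hence m_α(x) = x^3 + 42x^2 + 588x + 2563.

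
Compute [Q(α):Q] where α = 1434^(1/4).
[Q(α):Q] = 4

α is a root of x^4 - 1434. By Eisenstein's criterion at the prime p = 2 (which divides the constant term 1434 but p^2 = 4 does not, since 1434 is squarefree), x^4 - 1434 is irreducible over Q. Hence [Q(α):Q] = 4.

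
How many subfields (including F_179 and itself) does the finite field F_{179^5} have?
F_{179^5} has 2 subfields

The subfields of F_{p^n} are exactly the fields F_{p^d} for d | n (each is the fixed field of the unique index-d subgroup of Gal(F_{p^n}/F_p) ≅ Z/nZ). The divisors of n = 5 are {1, 5}, giving 2 subfields: F_{179^1}, F_{179^5}.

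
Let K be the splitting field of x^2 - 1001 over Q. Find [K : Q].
[K : Q] = 2

f(x) = x^2 - 1001 factors as (x - √1001)(x + √1001). The splitting field is K = Q(√1001). Since 1001 is squarefree and > 1, it is not a perfect square, so x^2 - 1001 is irreducible over Q and [Q(√1001) : Q] = 2. Hence [K : Q] = 2.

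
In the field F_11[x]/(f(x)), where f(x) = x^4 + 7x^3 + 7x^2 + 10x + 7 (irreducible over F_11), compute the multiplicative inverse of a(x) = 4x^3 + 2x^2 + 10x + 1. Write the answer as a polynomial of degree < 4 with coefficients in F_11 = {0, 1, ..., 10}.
a(x)^(-1) ≡ 3x^3 + 6x^2 + 10 (mod f(x))

Since f is irreducible over F_11, F_11[x]/(f) is a field and a(x) ≠ 0 has an inverse. Apply the extended Euclidean algorithm to f(x) and a(x) in F_11[x]: f(x) = (3x + 3)·a(x) + (4x^2 + 10x + 4);  a(x) = (x + 9)·(4x^2 + 10x + 4) + (4x + 9);  (4x^2 + 10x + 4) = (x + 3)·(4x + 9) + (10). The last nonzero remainder is the constant 10 = gcd(f, a) in F_11. Back-substituting through the division chain expresses 10 = s(x)·a(x) + t(x)·f(x) with s(x) ≡ 8x^3 + 5x^2 + 1 (mod f), so (8x^3 + 5x^2 + 1)·a(x) ≡ 10 (mod f). Multiplying by 10^(-1) ≡ 10 in F_11 gives a(x)^(-1) ≡ 10·(8x^3 + 5x^2 + 1) ≡ 3x^3 + 6x^2 + 10 (mod f). Check: (4x^3 + 2x^2 + 10x + 1)·(3x^3 + 6x^2 + 10) = x^6 + 8x^5 + 9x^4 + 4x^3 + 4x^2 + x + 10 ≡ 1 (mod x^4 + 7x^3 + 7x^2 + 10x + 7).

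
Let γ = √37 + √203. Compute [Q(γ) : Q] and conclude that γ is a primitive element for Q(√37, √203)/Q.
[Q(γ) : Q] = 4 (equivalently, Q(γ) = Q(√37, √203))

Obviously Q(γ) ⊆ Q(√37, √203), and [Q(√37, √203):Q] = 4 (since 37, 203 are distinct squarefree integers > 1 with 7511 not a perfect square). To show equality we compute the minimal polynomial of γ. From γ = √37 + √203: γ^2 = 37 + 2√(7511) + 203 = 240 + 2√(7511), so γ^2 - 240 = 2√(7511); squaring, (γ^2 - 240)^2 = 4·7511, i.e. γ^4 - 480γ^2 + 57600 - 30044 = 0, i.e. γ^4 - 480γ^2 + 27556 = 0. So γ is a root of x^4 - 480x^2 + 27556. This polynomial is irreducible over Q: it has no rational root (each ±√37 ± √203 is irrational), and any factorization into two quadratics over Q would force √(7511) ∈ Q (pairing opposite roots) or √37, √203 ∈ Q (other pairings), all impossible. Hence [Q(γ):Q] = 4 = [Q(√37, √203):Q], so Q(γ) = Q(√37, √203).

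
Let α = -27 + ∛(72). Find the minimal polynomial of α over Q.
m_α(x) = x^3 + 81x^2 + 2187x + 19611

Set β = α + 27 = ∛(72), so β^3 = 72. Then (α + 27)^3 - 72 = 0, i.e. α is a root of g(x) = (x + 27)^3 - 72 = x^3 + 81x^2 + 2187x + 19611. Since g(x) = h(x + 27) where h(x) = x^3 - 72, and h is irreducible over Q (because 72 is not a perfect cube, so h has no rational root, and a monic cubic with no rational root is irreducible), g is also irreducible (irreducibility is preserved under the substitution x → x + 27). Hence m_α(x) = x^3 + 81x^2 + 2187x + 19611.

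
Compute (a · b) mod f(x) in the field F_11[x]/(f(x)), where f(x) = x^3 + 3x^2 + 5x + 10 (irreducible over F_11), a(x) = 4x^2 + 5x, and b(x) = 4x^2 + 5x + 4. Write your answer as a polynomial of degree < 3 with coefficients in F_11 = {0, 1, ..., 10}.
a · b ≡ 7x^2 + 10x + 3 (mod f(x))

Multiply in F_11[x]: a(x)·b(x) = (4x^2 + 5x)·(4x^2 + 5x + 4) = 5x^4 + 7x^3 + 8x^2 + 9x. This has degree ≥ 3, so divide by f(x) over F_11: 5x^4 + 7x^3 + 8x^2 + 9x = (5x + 3)·(x^3 + 3x^2 + 5x + 10) + (7x^2 + 10x + 3). Hence a·b ≡ 7x^2 + 10x + 3 (mod f). (F_11[x]/(f) is a field with 11^3 = 1331 elements since f is irreducible of degree 3.)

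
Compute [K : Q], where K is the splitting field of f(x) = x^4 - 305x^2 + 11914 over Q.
[K : Q] = 4

Solving the quadratic in x^2: x^2 = (305 ± √(305^2 - 4·11914))/2 = (305 ± √45369)/2 = (305 ± 213)/2, giving x^2 = 46 or x^2 = 259. So f(x) = (x^2 - 46)(x^2 - 259) and the roots of f are ±√46, ±√259. Hence the splitting field is K = Q(√46, √259). Since 46 and 259 are distinct squarefree integers > 1, their product 11914 is not a perfect square, so √259 ∉ Q(√46). By the tower law [K:Q] = [Q(√46,√259):Q(√46)] · [Q(√46):Q] = 2 · 2 = 4.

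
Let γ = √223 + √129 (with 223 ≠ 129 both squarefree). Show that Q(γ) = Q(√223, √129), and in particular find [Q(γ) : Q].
[Q(γ) : Q] = 4 (equivalently, Q(γ) = Q(√223, √129))

Obviously Q(γ) ⊆ Q(√223, √129), and [Q(√223, √129):Q] = 4 (since 223, 129 are distinct squarefree integers > 1 with 28767 not a perfect square). To show equality we compute the minimal polynomial of γ. From γ = √223 + √129: γ^2 = 223 + 2√(28767) + 129 = 352 + 2√(28767), so γ^2 - 352 = 2√(28767); squaring, (γ^2 - 352)^2 = 4·28767, i.e. γ^4 - 704γ^2 + 123904 - 115068 = 0, i.e. γ^4 - 704γ^2 + 8836 = 0. So γ is a root of x^4 - 704x^2 + 8836. This polynomial is irreducible over Q: it has no rational root (each ±√223 ± √129 is irrational), and any factorization into two quadratics over Q would force √(28767) ∈ Q (pairing opposite roots) or √223, √129 ∈ Q (other pairings), all impossible. Hence [Q(γ):Q] = 4 = [Q(√223, √129):Q], so Q(γ) = Q(√223, √129).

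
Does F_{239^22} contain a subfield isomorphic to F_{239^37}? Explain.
No: F_{239^37} is not a subfield of F_{239^22}

F_{p^m} embeds in F_{p^n} iff m | n. Here 37 ∤ 22 (since 22 = 0·37 + 22 with remainder 22 ≠ 0), so F_{239^37} is not a subfield of F_{239^22}. Equivalently: if it were, the tower law would give 37 = [F_{239^37}:F_239] dividing [F_{239^22}:F_239] = 22, contradiction.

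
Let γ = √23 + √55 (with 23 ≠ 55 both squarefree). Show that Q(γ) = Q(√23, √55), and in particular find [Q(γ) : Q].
[Q(γ) : Q] = 4 (equivalently, Q(γ) = Q(√23, √55))

Obviously Q(γ) ⊆ Q(√23, √55), and [Q(√23, √55):Q] = 4 (since 23, 55 are distinct squarefree integers > 1 with 1265 not a perfect square). To show equality we compute the minimal polynomial of γ. From γ = √23 + √55: γ^2 = 23 + 2√(1265) + 55 = 78 + 2√(1265), so γ^2 - 78 = 2√(1265); squaring, (γ^2 - 78)^2 = 4·1265, i.e. γ^4 - 156γ^2 + 6084 - 5060 = 0, i.e. γ^4 - 156γ^2 + 1024 = 0. So γ is a root of x^4 - 156x^2 + 1024. This polynomial is irreducible over Q: it has no rational root (each ±√23 ± √55 is irrational), and any factorization into two quadratics over Q would force √(1265) ∈ Q (pairing opposite roots) or √23, √55 ∈ Q (other pairings), all impossible. Hence [Q(γ):Q] = 4 = [Q(√23, √55):Q], so Q(γ) = Q(√23, √55).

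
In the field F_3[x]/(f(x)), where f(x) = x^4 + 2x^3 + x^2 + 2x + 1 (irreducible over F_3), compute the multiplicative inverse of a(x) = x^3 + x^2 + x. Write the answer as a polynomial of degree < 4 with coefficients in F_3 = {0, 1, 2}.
a(x)^(-1) ≡ 2x^3 + x + 2 (mod f(x))

Since f is irreducible over F_3, F_3[x]/(f) is a field and a(x) ≠ 0 has an inverse. Apply the extended Euclidean algorithm to f(x) and a(x) in F_3[x]: f(x) = (x + 1)·a(x) + (2x^2 + x + 1);  a(x) = (2x + 1)·(2x^2 + x + 1) + (x + 2);  (2x^2 + x + 1) = (2x)·(x + 2) + (1). The last nonzero remainder is the constant 1 = gcd(f, a) in F_3. Back-substituting through the division chain expresses 1 = s(x)·a(x) + t(x)·f(x) with s(x) ≡ 2x^3 + x + 2 (mod f), so a(x)^(-1) ≡ s(x) = 2x^3 + x + 2 (mod f). Check: (x^3 + x^2 + x)·(2x^3 + x + 2) = 2x^6 + 2x^5 + 2x ≡ 1 (mod x^4 + 2x^3 + x^2 + 2x + 1).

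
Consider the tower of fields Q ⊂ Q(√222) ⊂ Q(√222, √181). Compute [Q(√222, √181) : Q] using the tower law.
[Q(√222, √181) : Q] = 4

[Q(√222):Q] = 2 (min poly x^2 - 222, irreducible since 222 is squarefree > 1). For the top step, suppose √181 ∈ Q(√222), say √181 = c + d√222 with c, d ∈ Q. Squaring: 181 = c^2 + 222d^2 + 2cd√222. Since √222 ∉ Q this forces 2cd = 0. If d = 0 then √181 = c ∈ Q, contradicting 181 squarefree > 1. If c = 0 then 181 = 222d^2, so 222·181 = (222d)^2 is a perfect square in Q — but 222·181 = 40182 is not a perfect square (since 222 and 181 are distinct squarefree integers). Contradiction. Hence √181 ∉ Q(√222), so x^2 - 181 stays irreducible over Q(√222) and [Q(√222, √181) : Q(√222)] = 2. By the tower law, [Q(√222, √181) : Q] = 2 · 2 = 4.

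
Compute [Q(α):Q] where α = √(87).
[Q(α):Q] = 2

[Q(α):Q] equals the degree of the minimal polynomial of α. Here α^2 = 87 and x^2 - 87 is irreducible (d = 87 is squarefree, ≠ 1, hence not a square), so deg(m_α) = 2. Thus [Q(α):Q] = 2.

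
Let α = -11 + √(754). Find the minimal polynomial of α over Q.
m_α(x) = x^2 + 22x - 633

From α + 11 = √(754), squaring gives (α + 11)^2 = 754, i.e. α^2 + 22α + 121 = 754, so α^2 + 22α - 633 = 0. The discriminant of x^2 + 22x - 633 is (22)^2 - 4·(-633) = 484 + 2532 = 3016, and 4·(754) is not a perfect square in Q since 754 is squarefree and ≠ 1. Hence x^2 + 22x - 633 is irreducible over Q and is the minimal polynomial of α.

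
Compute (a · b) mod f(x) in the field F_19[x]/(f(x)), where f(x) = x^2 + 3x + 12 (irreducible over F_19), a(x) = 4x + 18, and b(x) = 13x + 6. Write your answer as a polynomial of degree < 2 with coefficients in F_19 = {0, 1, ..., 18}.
a · b ≡ 7x + 16 (mod f(x))

Multiply in F_19[x]: a(x)·b(x) = (4x + 18)·(13x + 6) = 14x^2 + 11x + 13. This has degree ≥ 2, so divide by f(x) over F_19: 14x^2 + 11x + 13 = (14)·(x^2 + 3x + 12) + (7x + 16). Hence a·b ≡ 7x + 16 (mod f). (F_19[x]/(f) is a field with 19^2 = 361 elements since f is irreducible of degree 2.)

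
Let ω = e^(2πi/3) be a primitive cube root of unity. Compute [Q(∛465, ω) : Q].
[Q(∛465, ω) : Q] = 6

[Q(∛465):Q] = 3 (min poly x^3 - 465, irreducible since 465 is not a perfect cube). [Q(ω):Q] = 2 (min poly x^2 + x + 1). Since Q(∛465) ⊂ R and ω ∉ R, we have ω ∉ Q(∛465), so x^2 + x + 1 remains irreducible over Q(∛465) and [Q(∛465, ω) : Q(∛465)] = 2. By the tower law, [Q(∛465, ω) : Q] = 3 · 2 = 6. (In fact Q(∛465, ω) is the splitting field of x^3 - 465 over Q.)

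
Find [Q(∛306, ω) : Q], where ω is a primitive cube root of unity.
[Q(∛306, ω) : Q] = 6

[Q(∛306):Q] = 3 (min poly x^3 - 306, irreducible since 306 is not a perfect cube). [Q(ω):Q] = 2 (min poly x^2 + x + 1). Since Q(∛306) ⊂ R and ω ∉ R, we have ω ∉ Q(∛306), so x^2 + x + 1 remains irreducible over Q(∛306) and [Q(∛306, ω) : Q(∛306)] = 2. By the tower law, [Q(∛306, ω) : Q] = 3 · 2 = 6. (In fact Q(∛306, ω) is the splitting field of x^3 - 306 over Q.)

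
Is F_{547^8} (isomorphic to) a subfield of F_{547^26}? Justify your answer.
No: F_{547^8} is not a subfield of F_{547^26}

F_{p^m} embeds in F_{p^n} iff m | n. Here 8 ∤ 26 (since 26 = 3·8 + 2 with remainder 2 ≠ 0), so F_{547^8} is not a subfield of F_{547^26}. Equivalently: if it were, the tower law would give 8 = [F_{547^8}:F_547] dividing [F_{547^26}:F_547] = 26, contradiction.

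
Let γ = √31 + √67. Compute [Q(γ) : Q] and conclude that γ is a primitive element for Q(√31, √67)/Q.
[Q(γ) : Q] = 4 (equivalently, Q(γ) = Q(√31, √67))

Obviously Q(γ) ⊆ Q(√31, √67), and [Q(√31, √67):Q] = 4 (since 31, 67 are distinct squarefree integers > 1 with 2077 not a perfect square). To show equality we compute the minimal polynomial of γ. From γ = √31 + √67: γ^2 = 31 + 2√(2077) + 67 = 98 + 2√(2077), so γ^2 - 98 = 2√(2077); squaring, (γ^2 - 98)^2 = 4·2077, i.e. γ^4 - 196γ^2 + 9604 - 8308 = 0, i.e. γ^4 - 196γ^2 + 1296 = 0. So γ is a root of x^4 - 196x^2 + 1296. This polynomial is irreducible over Q: it has no rational root (each ±√31 ± √67 is irrational), and any factorization into two quadratics over Q would force √(2077) ∈ Q (pairing opposite roots) or √31, √67 ∈ Q (other pairings), all impossible. Hence [Q(γ):Q] = 4 = [Q(√31, √67):Q], so Q(γ) = Q(√31, √67).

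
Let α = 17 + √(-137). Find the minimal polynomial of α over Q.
m_α(x) = x^2 - 34x + 426

From α - 17 = √(-137), squaring gives (α - 17)^2 = -137, i.e. α^2 - 34α + 289 = -137, so α^2 - 34α + 426 = 0. The discriminant of x^2 - 34x + 426 is (-34)^2 - 4·(426) = 1156 - 1704 = -548, and 4·(-137) is not a perfect square in Q since -137 is squarefree and ≠ 1. Hence x^2 - 34x + 426 is irreducible over Q and is the minimal polynomial of α.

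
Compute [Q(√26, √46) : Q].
[Q(√26, √46) : Q] = 4

[Q(√26):Q] = 2 (min poly x^2 - 26, irreducible since 26 is squarefree > 1). For the top step, suppose √46 ∈ Q(√26), say √46 = c + d√26 with c, d ∈ Q. Squaring: 46 = c^2 + 26d^2 + 2cd√26. Since √26 ∉ Q this forces 2cd = 0. If d = 0 then √46 = c ∈ Q, contradicting 46 squarefree > 1. If c = 0 then 46 = 26d^2, so 26·46 = (26d)^2 is a perfect square in Q — but 26·46 = 1196 is not a perfect square (since 26 and 46 are distinct squarefree integers). Contradiction. Hence √46 ∉ Q(√26), so x^2 - 46 stays irreducible over Q(√26) and [Q(√26, √46) : Q(√26)] = 2. By the tower law, [Q(√26, √46) : Q] = 2 · 2 = 4.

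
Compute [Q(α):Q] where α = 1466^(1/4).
[Q(α):Q] = 4

α is a root of x^4 - 1466. By Eisenstein's criterion at the prime p = 2 (which divides the constant term 1466 but p^2 = 4 does not, since 1466 is squarefree), x^4 - 1466 is irreducible over Q. Hence [Q(α):Q] = 4.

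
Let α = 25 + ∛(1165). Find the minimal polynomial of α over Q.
m_α(x) = x^3 - 75x^2 + 1875x - 16790

Set β = α - 25 = ∛(1165), so β^3 = 1165. Then (α - 25)^3 - 1165 = 0, i.e. α is a root of g(x) = (x - 25)^3 - 1165 = x^3 - 75x^2 + 1875x - 16790. Since g(x) = h(x - 25) where h(x) = x^3 - 1165, and h is irreducible over Q (because 1165 is not a perfect cube, so h has no rational root, and a monic cubic with no rational root is irreducible), g is also irreducible (irreducibility is preserved under the substitution x → x - 25). Hence m_α(x) = x^3 - 75x^2 + 1875x - 16790.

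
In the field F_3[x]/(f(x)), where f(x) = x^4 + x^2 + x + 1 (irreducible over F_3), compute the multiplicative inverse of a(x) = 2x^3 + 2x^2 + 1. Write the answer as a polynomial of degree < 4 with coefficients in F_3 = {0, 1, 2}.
a(x)^(-1) ≡ 2x^2 + x + 1 (mod f(x))

Since f is irreducible over F_3, F_3[x]/(f) is a field and a(x) ≠ 0 has an inverse. Apply the extended Euclidean algorithm to f(x) and a(x) in F_3[x]: f(x) = (2x + 1)·a(x) + (2x^2 + 2x);  a(x) = (x)·(2x^2 + 2x) + (1). The last nonzero remainder is the constant 1 = gcd(f, a) in F_3. Back-substituting through the division chain expresses 1 = s(x)·a(x) + t(x)·f(x) with s(x) ≡ 2x^2 + x + 1 (mod f), so a(x)^(-1) ≡ s(x) = 2x^2 + x + 1 (mod f). Check: (2x^3 + 2x^2 + 1)·(2x^2 + x + 1) = x^5 + x^3 + x^2 + x + 1 ≡ 1 (mod x^4 + x^2 + x + 1).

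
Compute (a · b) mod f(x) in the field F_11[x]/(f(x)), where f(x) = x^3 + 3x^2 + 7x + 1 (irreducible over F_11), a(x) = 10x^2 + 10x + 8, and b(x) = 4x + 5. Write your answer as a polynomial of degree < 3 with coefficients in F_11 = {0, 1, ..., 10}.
a · b ≡ 3x^2 (mod f(x))

Multiply in F_11[x]: a(x)·b(x) = (10x^2 + 10x + 8)·(4x + 5) = 7x^3 + 2x^2 + 5x + 7. This has degree ≥ 3, so divide by f(x) over F_11: 7x^3 + 2x^2 + 5x + 7 = (7)·(x^3 + 3x^2 + 7x + 1) + (3x^2). Hence a·b ≡ 3x^2 (mod f). (F_11[x]/(f) is a field with 11^3 = 1331 elements since f is irreducible of degree 3.)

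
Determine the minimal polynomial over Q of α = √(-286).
m_α(x) = x^2 + 286

α satisfies α^2 + 286 = 0, so x^2 + 286 annihilates α. Since d = -286 is squarefree and ≠ 1, it is not a perfect square in Q, so x^2 + 286 has no rational root and is therefore irreducible over Q (a degree-2 polynomial over a field is irreducible iff it has no root). Hence m_α(x) = x^2 + 286.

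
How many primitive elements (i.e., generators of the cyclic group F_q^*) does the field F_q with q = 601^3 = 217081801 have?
There are φ(217081800) = 53429760 primitive elements

F_q^* is cyclic of order q - 1 = 217081800. A cyclic group of order m has exactly φ(m) generators. Here m = 217081800 = 2^3 · 3^2 · 5^2 · 13 · 9277, so the number of primitive elements is φ(217081800) = 53429760.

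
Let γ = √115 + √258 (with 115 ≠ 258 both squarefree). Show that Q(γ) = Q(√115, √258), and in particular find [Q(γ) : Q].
[Q(γ) : Q] = 4 (equivalently, Q(γ) = Q(√115, √258))

Obviously Q(γ) ⊆ Q(√115, √258), and [Q(√115, √258):Q] = 4 (since 115, 258 are distinct squarefree integers > 1 with 29670 not a perfect square). To show equality we compute the minimal polynomial of γ. From γ = √115 + √258: γ^2 = 115 + 2√(29670) + 258 = 373 + 2√(29670), so γ^2 - 373 = 2√(29670); squaring, (γ^2 - 373)^2 = 4·29670, i.e. γ^4 - 746γ^2 + 139129 - 118680 = 0, i.e. γ^4 - 746γ^2 + 20449 = 0. So γ is a root of x^4 - 746x^2 + 20449. This polynomial is irreducible over Q: it has no rational root (each ±√115 ± √258 is irrational), and any factorization into two quadratics over Q would force √(29670) ∈ Q (pairing opposite roots) or √115, √258 ∈ Q (other pairings), all impossible. Hence [Q(γ):Q] = 4 = [Q(√115, √258):Q], so Q(γ) = Q(√115, √258).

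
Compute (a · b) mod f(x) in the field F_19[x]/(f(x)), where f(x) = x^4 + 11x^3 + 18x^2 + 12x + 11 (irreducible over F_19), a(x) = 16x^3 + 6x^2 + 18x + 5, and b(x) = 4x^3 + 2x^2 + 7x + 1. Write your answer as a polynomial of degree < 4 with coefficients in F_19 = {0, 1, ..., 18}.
a · b ≡ 4x^3 + 10x^2 + 16x (mod f(x))

Multiply in F_19[x]: a(x)·b(x) = (16x^3 + 6x^2 + 18x + 5)·(4x^3 + 2x^2 + 7x + 1) = 7x^6 + 18x^5 + 6x^4 + 9x^2 + 15x + 5. This has degree ≥ 4, so divide by f(x) over F_19: 7x^6 + 18x^5 + 6x^4 + 9x^2 + 15x + 5 = (7x^2 + 17x + 16)·(x^4 + 11x^3 + 18x^2 + 12x + 11) + (4x^3 + 10x^2 + 16x). Hence a·b ≡ 4x^3 + 10x^2 + 16x (mod f). (F_19[x]/(f) is a field with 19^4 = 130321 elements since f is irreducible of degree 4.)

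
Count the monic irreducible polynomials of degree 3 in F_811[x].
There are 177803640 monic irreducible polynomials of degree 3 over F_811

Each element of F_{811^3} that lies in no proper subfield is a root of exactly one monic irreducible of degree 3 over F_811, and each such polynomial has 3 distinct roots in F_{811^3}. By Möbius inversion the count is N_811(3) = (1/3) Σ_{d|3} μ(3/d) · 811^d = (1/3)(μ(3)·811^1 + μ(1)·811^3) = 533410920/3 = 177803640.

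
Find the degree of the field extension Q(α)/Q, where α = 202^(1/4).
[Q(α):Q] = 4

α is a root of x^4 - 202. By Eisenstein's criterion at the prime p = 2 (which divides the constant term 202 but p^2 = 4 does not, since 202 is squarefree), x^4 - 202 is irreducible over Q. Hence [Q(α):Q] = 4.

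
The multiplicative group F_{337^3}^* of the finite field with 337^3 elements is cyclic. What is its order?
|F_{337^3}^*| = 38272752

F_{337^3} has 337^3 = 38272753 elements; its multiplicative group consists of all nonzero elements, so |F_{337^3}^*| = 38272753 - 1 = 38272752. (It is cyclic since any finite subgroup of the multiplicative group of a field is cyclic.)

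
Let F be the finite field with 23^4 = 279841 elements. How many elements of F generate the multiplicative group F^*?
There are φ(279840) = 66560 primitive elements

F_q^* is cyclic of order q - 1 = 279840. A cyclic group of order m has exactly φ(m) generators. Here m = 279840 = 2^5 · 3 · 5 · 11 · 53, so the number of primitive elements is φ(279840) = 66560.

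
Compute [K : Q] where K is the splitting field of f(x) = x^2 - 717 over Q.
[K : Q] = 2

f(x) = x^2 - 717 factors as (x - √717)(x + √717). The splitting field is K = Q(√717). Since 717 is squarefree and > 1, it is not a perfect square, so x^2 - 717 is irreducible over Q and [Q(√717) : Q] = 2. Hence [K : Q] = 2.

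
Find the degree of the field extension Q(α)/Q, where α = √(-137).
[Q(α):Q] = 2

[Q(α):Q] equals the degree of the minimal polynomial of α. Here α^2 = -137 and x^2 + 137 is irreducible (d = -137 is squarefree, ≠ 1, hence not a square), so deg(m_α) = 2. Thus [Q(α):Q] = 2.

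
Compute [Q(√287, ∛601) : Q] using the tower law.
[Q(√287, ∛601) : Q] = 6

Let L = Q(√287, ∛601). Since Q(√287) ⊂ L and [Q(√287):Q] = 2, the tower law gives 2 | [L:Q]. Likewise Q(∛601) ⊂ L with [Q(∛601):Q] = 3 (because 601 is not a perfect cube), so 3 | [L:Q]. As gcd(2,3) = 1, [L:Q] is divisible by 6. Conversely L is generated over Q by √287 and ∛601, so [L:Q] ≤ 2·3 = 6. Therefore [Q(√287, ∛601) : Q] = 6.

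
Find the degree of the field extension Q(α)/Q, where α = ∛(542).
[Q(α):Q] = 3

The minimal polynomial of α is x^3 - 542, irreducible over Q since 542 is not a perfect cube (so x^3 - 542 has no rational root). Hence [Q(α):Q] = deg(m_α) = 3.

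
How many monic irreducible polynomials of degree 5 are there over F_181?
There are 38852848944 monic irreducible polynomials of degree 5 over F_181

Each element of F_{181^5} that lies in no proper subfield is a root of exactly one monic irreducible of degree 5 over F_181, and each such polynomial has 5 distinct roots in F_{181^5}. By Möbius inversion the count is N_181(5) = (1/5) Σ_{d|5} μ(5/d) · 181^d = (1/5)(μ(5)·181^1 + μ(1)·181^5) = 194264244720/5 = 38852848944.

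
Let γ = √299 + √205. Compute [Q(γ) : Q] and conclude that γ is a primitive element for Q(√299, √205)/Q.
[Q(γ) : Q] = 4 (equivalently, Q(γ) = Q(√299, √205))

Obviously Q(γ) ⊆ Q(√299, √205), and [Q(√299, √205):Q] = 4 (since 299, 205 are distinct squarefree integers > 1 with 61295 not a perfect square). To show equality we compute the minimal polynomial of γ. From γ = √299 + √205: γ^2 = 299 + 2√(61295) + 205 = 504 + 2√(61295), so γ^2 - 504 = 2√(61295); squaring, (γ^2 - 504)^2 = 4·61295, i.e. γ^4 - 1008γ^2 + 254016 - 245180 = 0, i.e. γ^4 - 1008γ^2 + 8836 = 0. So γ is a root of x^4 - 1008x^2 + 8836. This polynomial is irreducible over Q: it has no rational root (each ±√299 ± √205 is irrational), and any factorization into two quadratics over Q would force √(61295) ∈ Q (pairing opposite roots) or √299, √205 ∈ Q (other pairings), all impossible. Hence [Q(γ):Q] = 4 = [Q(√299, √205):Q], so Q(γ) = Q(√299, √205).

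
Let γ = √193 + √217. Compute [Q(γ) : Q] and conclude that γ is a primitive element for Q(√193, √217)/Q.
[Q(γ) : Q] = 4 (equivalently, Q(γ) = Q(√193, √217))

Obviously Q(γ) ⊆ Q(√193, √217), and [Q(√193, √217):Q] = 4 (since 193, 217 are distinct squarefree integers > 1 with 41881 not a perfect square). To show equality we compute the minimal polynomial of γ. From γ = √193 + √217: γ^2 = 193 + 2√(41881) + 217 = 410 + 2√(41881), so γ^2 - 410 = 2√(41881); squaring, (γ^2 - 410)^2 = 4·41881, i.e. γ^4 - 820γ^2 + 168100 - 167524 = 0, i.e. γ^4 - 820γ^2 + 576 = 0. So γ is a root of x^4 - 820x^2 + 576. This polynomial is irreducible over Q: it has no rational root (each ±√193 ± √217 is irrational), and any factorization into two quadratics over Q would force √(41881) ∈ Q (pairing opposite roots) or √193, √217 ∈ Q (other pairings), all impossible. Hence [Q(γ):Q] = 4 = [Q(√193, √217):Q], so Q(γ) = Q(√193, √217).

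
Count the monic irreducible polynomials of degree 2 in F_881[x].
There are 387640 monic irreducible polynomials of degree 2 over F_881

Each element of F_{881^2} that lies in no proper subfield is a root of exactly one monic irreducible of degree 2 over F_881, and each such polynomial has 2 distinct roots in F_{881^2}. By Möbius inversion the count is N_881(2) = (1/2) Σ_{d|2} μ(2/d) · 881^d = (1/2)(μ(2)·881^1 + μ(1)·881^2) = 775280/2 = 387640.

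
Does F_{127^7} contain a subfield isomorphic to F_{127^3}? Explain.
No: F_{127^3} is not a subfield of F_{127^7}

F_{p^m} embeds in F_{p^n} iff m | n. Here 3 ∤ 7 (since 7 = 2·3 + 1 with remainder 1 ≠ 0), so F_{127^3} is not a subfield of F_{127^7}. Equivalently: if it were, the tower law would give 3 = [F_{127^3}:F_127] dividing [F_{127^7}:F_127] = 7, contradiction.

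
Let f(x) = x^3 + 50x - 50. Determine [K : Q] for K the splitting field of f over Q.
[K : Q] = 6

By the rational root test, any rational root of the monic integer polynomial f(x) = x^3 + 50x - 50 must be an integer dividing the constant term -50, i.e. one of ±{1, 2, 5, 10, 25, 50}. Evaluating: f(1) = 1, f(-1) = -101, f(2) = 58, f(-2) = -158, f(5) = 325, f(-5) = -425, f(10) = 1450, f(-10) = -1550, f(25) = 16825, f(-25) = -16925, f(50) = 127450, f(-50) = -127550; none is 0, so f has no rational root and is therefore irreducible over Q (a cubic with no linear factor over a field is irreducible). For an irreducible cubic, the Galois group is A_3 or S_3 according as the discriminant disc(f) = -4a^3 - 27b^2 = -4·(50)^3 - 27·(-50)^2 = -567500 is or is not a square in Q. Here disc(f) = -567500 is not a perfect square in Q, so the Galois group of f over Q is not contained in A_3 and must be all of S_3. The splitting field has degree |S_3| = 6 over Q, so [K : Q] = 6.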